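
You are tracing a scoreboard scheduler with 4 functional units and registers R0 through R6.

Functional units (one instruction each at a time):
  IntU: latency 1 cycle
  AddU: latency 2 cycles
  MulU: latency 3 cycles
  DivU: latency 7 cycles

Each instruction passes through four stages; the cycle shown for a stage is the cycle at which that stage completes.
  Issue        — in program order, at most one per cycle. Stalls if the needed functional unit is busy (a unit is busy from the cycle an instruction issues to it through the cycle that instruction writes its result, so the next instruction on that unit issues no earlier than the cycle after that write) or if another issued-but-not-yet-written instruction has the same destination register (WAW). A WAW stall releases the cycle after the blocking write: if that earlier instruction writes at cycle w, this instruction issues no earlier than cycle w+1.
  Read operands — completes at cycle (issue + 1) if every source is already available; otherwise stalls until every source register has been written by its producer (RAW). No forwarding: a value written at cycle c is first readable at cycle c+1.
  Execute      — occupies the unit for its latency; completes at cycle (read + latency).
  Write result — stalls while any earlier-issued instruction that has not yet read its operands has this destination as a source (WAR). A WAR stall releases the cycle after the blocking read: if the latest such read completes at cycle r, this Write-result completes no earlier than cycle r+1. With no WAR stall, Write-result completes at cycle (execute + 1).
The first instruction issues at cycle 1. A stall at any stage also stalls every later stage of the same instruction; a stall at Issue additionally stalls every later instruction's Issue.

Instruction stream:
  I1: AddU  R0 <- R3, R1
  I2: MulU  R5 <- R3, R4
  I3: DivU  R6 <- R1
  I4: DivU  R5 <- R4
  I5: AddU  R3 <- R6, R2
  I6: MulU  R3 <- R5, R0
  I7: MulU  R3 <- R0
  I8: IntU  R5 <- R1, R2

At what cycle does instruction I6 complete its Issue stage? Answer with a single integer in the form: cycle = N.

cycle = 19

1) issue 1, read 2, done 4, write 5
2) issue 2, read 3, done 6, write 7
3) issue 3, read 4, done 11, write 12
4) issue 13, read 14, done 21, write 22  <struct: DivU busy until I3 writes@12>
5) issue 14, read 15, done 17, write 18
6) issue 19, read 23, done 26, write 27  <WAW R3: wait I5 write@18 / RAW R5: wait I4 write@22>
7) issue 28, read 29, done 32, write 33  <struct: MulU busy until I6 writes@27>
8) issue 29, read 30, done 31, write 32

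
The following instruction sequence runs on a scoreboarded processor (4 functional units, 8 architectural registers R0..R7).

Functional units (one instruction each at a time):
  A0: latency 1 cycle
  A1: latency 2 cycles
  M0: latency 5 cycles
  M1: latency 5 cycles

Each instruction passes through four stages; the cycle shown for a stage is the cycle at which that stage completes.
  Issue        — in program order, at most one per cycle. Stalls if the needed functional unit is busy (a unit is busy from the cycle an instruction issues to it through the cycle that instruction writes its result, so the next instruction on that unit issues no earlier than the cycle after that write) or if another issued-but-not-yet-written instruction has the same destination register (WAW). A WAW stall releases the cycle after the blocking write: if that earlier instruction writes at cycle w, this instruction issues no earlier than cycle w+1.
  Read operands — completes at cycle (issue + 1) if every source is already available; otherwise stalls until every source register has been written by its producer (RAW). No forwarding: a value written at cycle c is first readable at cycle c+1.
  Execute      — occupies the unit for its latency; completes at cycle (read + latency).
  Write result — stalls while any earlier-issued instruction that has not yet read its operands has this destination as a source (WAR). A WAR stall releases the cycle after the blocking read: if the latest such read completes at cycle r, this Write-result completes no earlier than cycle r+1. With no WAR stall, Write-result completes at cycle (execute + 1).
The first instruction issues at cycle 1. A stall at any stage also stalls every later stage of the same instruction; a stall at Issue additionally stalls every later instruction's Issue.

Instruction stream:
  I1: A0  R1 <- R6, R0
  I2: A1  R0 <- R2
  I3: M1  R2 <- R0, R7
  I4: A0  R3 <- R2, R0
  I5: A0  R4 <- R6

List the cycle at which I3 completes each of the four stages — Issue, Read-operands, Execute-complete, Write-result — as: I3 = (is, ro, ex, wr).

I1  is:1  ro:2  ex:3  wr:4
I2  is:2  ro:3  ex:5  wr:6
I3  is:3  ro:7  ex:12  wr:13  — RAW R0: wait I2 write@6
I4  is:5  ro:14  ex:15  wr:16  — struct: A0 busy until I1 writes@4, RAW R2: wait I3 write@13
I5  is:17  ro:18  ex:19  wr:20  — struct: A0 busy until I4 writes@16

I3 = (3, 7, 12, 13)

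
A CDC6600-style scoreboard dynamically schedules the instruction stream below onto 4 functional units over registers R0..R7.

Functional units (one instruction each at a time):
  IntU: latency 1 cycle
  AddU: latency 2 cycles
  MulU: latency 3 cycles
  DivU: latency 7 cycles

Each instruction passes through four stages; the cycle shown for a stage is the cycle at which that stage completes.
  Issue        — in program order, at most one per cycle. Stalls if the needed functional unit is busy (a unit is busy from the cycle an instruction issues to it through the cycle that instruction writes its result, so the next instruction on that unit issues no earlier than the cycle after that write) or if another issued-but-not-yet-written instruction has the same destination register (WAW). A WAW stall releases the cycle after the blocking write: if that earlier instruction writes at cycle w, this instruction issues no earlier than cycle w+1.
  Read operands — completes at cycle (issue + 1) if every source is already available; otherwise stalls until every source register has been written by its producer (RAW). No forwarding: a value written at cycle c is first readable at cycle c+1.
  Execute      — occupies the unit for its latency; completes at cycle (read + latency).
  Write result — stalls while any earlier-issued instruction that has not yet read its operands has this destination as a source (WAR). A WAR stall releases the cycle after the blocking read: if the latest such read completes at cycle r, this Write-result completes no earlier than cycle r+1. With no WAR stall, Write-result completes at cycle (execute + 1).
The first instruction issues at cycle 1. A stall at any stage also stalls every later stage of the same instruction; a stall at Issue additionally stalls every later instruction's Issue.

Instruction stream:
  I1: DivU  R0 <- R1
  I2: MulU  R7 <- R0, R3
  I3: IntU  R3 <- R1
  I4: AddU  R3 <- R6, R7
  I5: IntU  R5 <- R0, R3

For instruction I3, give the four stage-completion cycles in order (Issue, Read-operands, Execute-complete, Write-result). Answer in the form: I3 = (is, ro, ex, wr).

I3 = (3, 4, 5, 12)

I1  is:1  ro:2  ex:9  wr:10
I2  is:2  ro:11  ex:14  wr:15  — RAW R0: wait I1 write@10
I3  is:3  ro:4  ex:5  wr:12  — WAR R3: wait I2 read@11
I4  is:13  ro:16  ex:18  wr:19  — WAW R3: wait I3 write@12, RAW R7: wait I2 write@15
I5  is:14  ro:20  ex:21  wr:22  — RAW R3: wait I4 write@19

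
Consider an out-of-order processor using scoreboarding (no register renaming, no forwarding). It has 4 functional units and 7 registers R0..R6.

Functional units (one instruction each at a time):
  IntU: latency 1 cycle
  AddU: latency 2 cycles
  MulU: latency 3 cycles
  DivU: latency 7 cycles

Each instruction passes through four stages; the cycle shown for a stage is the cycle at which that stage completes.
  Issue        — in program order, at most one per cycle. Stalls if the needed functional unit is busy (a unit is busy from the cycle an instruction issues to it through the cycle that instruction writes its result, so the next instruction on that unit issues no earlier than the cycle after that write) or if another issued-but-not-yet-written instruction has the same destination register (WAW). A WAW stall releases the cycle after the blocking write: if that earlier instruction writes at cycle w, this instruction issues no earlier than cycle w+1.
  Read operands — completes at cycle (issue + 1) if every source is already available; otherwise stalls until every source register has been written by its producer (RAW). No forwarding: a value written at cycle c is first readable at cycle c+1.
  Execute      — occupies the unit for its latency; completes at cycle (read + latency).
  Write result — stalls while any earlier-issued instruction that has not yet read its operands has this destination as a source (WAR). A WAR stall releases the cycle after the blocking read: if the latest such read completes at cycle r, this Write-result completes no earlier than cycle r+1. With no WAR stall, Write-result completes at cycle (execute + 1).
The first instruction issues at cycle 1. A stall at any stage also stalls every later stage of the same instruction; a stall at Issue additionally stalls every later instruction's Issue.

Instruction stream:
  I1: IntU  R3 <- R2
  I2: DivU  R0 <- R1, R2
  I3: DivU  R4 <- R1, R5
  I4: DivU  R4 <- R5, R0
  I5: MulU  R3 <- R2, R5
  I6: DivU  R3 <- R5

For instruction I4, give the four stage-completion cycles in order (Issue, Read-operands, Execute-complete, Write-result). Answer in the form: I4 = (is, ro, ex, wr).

I4 = (22, 23, 30, 31)

I1: IS=1 RO=2 EX=3 WR=4
I2: IS=2 RO=3 EX=10 WR=11
I3: IS=12 RO=13 EX=20 WR=21  [struct: DivU busy until I2 writes@11]
I4: IS=22 RO=23 EX=30 WR=31  [struct: DivU busy until I3 writes@21]
I5: IS=23 RO=24 EX=27 WR=28
I6: IS=32 RO=33 EX=40 WR=41  [struct: DivU busy until I4 writes@31]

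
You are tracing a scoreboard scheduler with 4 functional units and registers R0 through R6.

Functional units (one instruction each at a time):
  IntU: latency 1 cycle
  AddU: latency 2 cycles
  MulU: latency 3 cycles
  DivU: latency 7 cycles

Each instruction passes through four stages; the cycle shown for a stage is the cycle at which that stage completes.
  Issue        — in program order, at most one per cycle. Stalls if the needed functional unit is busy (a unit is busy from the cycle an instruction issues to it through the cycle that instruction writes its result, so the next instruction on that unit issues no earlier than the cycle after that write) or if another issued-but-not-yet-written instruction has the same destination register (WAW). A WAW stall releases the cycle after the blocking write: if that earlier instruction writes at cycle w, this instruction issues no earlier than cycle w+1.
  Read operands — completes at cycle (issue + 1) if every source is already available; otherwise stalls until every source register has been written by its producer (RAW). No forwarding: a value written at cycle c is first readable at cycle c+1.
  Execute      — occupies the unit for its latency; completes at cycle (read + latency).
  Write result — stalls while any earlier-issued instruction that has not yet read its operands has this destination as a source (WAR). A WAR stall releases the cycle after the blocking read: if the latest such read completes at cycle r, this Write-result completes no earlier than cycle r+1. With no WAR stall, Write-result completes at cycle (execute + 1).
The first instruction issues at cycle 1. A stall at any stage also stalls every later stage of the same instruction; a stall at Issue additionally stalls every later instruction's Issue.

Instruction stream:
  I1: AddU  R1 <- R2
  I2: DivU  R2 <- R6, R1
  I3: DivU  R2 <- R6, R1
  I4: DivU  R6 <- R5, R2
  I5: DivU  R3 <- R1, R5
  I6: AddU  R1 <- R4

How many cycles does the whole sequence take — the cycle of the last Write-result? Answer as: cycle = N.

cycle = 44

1) issue 1, read 2, done 4, write 5
2) issue 2, read 6, done 13, write 14  <RAW R1: wait I1 write@5>
3) issue 15, read 16, done 23, write 24  <struct: DivU busy until I2 writes@14>
4) issue 25, read 26, done 33, write 34  <struct: DivU busy until I3 writes@24>
5) issue 35, read 36, done 43, write 44  <struct: DivU busy until I4 writes@34>
6) issue 36, read 37, done 39, write 40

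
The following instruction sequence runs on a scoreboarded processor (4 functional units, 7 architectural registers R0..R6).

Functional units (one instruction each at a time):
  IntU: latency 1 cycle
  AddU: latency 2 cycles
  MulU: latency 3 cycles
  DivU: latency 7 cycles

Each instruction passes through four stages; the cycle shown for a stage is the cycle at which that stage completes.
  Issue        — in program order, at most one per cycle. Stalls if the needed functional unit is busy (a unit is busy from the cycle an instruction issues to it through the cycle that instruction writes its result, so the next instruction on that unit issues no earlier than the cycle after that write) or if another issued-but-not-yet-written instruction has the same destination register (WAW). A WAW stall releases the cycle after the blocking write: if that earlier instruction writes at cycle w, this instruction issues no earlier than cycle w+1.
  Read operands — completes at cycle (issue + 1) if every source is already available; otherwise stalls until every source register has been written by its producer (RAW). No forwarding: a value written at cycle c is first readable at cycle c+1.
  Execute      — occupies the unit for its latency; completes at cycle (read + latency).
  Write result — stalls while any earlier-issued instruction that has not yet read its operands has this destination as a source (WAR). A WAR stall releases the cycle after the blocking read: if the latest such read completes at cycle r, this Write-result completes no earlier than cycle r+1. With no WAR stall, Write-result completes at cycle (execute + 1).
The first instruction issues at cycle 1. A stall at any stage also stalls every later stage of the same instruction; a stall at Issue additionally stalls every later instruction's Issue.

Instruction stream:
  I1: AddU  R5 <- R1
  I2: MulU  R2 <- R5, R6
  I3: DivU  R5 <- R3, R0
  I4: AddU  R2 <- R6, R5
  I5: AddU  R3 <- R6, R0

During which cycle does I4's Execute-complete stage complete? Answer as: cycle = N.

cycle = 18

c1: I1→AddU
c2: I1 RO, I2→MulU
c4: I1 EX
c5: I1 WR R5
c6: I2 RO, I3→DivU
c7: I3 RO
c9: I2 EX
c10: I2 WR R2
c11: I4→AddU
c14: I3 EX
c15: I3 WR R5
c16: I4 RO
c18: I4 EX
c19: I4 WR R2
c20: I5→AddU
c21: I5 RO
c23: I5 EX
c24: I5 WR R3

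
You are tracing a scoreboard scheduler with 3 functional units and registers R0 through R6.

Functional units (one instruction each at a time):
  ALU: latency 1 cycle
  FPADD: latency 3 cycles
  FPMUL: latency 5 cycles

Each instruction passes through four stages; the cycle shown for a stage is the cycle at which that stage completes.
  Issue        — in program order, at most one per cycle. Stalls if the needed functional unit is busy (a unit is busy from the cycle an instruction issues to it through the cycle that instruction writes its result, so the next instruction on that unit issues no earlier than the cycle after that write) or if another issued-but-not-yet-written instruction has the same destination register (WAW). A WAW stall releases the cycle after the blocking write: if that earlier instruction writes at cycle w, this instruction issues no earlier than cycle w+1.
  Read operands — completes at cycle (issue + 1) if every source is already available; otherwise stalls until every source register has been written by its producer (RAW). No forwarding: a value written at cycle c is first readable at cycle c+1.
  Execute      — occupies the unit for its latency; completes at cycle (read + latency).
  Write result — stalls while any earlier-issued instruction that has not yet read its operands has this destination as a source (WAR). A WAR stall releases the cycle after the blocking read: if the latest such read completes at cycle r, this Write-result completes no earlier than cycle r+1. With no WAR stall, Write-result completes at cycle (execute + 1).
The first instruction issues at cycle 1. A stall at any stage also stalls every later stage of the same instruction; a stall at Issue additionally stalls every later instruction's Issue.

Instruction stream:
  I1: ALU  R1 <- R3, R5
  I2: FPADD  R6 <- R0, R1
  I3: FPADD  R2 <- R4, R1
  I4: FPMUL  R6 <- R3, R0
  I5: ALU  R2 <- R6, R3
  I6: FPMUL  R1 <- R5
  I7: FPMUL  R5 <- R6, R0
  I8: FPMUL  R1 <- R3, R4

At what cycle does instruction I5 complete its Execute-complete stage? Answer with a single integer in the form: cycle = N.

cycle = 20

c1: I1→ALU
c2: I1 RO · I2→FPADD
c3: I1 EX
c4: I1 WR R1
c5: I2 RO
c8: I2 EX
c9: I2 WR R6
c10: I3→FPADD
c11: I3 RO · I4→FPMUL
c12: I4 RO
c14: I3 EX
c15: I3 WR R2
c16: I5→ALU
c17: I4 EX
c18: I4 WR R6
c19: I5 RO · I6→FPMUL
c20: I5 EX · I6 RO
c21: I5 WR R2
c25: I6 EX
c26: I6 WR R1
c27: I7→FPMUL
c28: I7 RO
c33: I7 EX
c34: I7 WR R5
c35: I8→FPMUL
c36: I8 RO
c41: I8 EX
c42: I8 WR R1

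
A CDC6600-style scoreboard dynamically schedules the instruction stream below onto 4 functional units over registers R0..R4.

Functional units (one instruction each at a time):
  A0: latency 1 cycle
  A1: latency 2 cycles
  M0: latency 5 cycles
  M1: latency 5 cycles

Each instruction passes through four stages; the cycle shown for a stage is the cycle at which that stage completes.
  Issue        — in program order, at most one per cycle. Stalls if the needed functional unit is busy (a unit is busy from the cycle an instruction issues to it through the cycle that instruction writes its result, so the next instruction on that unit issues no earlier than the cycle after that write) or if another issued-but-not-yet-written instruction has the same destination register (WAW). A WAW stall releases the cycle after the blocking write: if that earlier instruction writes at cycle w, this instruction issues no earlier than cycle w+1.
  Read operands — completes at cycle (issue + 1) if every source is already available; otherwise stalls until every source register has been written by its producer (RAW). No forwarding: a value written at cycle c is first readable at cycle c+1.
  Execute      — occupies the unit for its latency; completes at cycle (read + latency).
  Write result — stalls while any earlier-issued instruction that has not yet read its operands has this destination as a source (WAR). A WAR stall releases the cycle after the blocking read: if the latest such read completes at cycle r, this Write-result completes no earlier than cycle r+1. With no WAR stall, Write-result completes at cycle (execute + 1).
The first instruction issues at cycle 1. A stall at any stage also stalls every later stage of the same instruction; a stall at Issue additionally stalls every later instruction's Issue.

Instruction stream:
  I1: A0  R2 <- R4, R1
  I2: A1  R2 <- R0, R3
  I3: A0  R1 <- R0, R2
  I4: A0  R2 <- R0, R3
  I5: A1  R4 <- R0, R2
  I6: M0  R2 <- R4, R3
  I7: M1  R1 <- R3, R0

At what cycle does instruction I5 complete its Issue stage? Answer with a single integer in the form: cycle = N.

cycle = 14

cycle 1: issue I1 (A0)
cycle 2: I1 read-ops
cycle 3: I1 finished on A0
cycle 4: I1→R2
cycle 5: issue I2 (A1)
cycle 6: I2 read-ops | issue I3 (A0)
cycle 8: I2 finished on A1
cycle 9: I2→R2
cycle 10: I3 read-ops
cycle 11: I3 finished on A0
cycle 12: I3→R1
cycle 13: issue I4 (A0)
cycle 14: I4 read-ops | issue I5 (A1)
cycle 15: I4 finished on A0
cycle 16: I4→R2
cycle 17: I5 read-ops | issue I6 (M0)
cycle 18: issue I7 (M1)
cycle 19: I5 finished on A1 | I7 read-ops
cycle 20: I5→R4
cycle 21: I6 read-ops
cycle 24: I7 finished on M1
cycle 25: I7→R1
cycle 26: I6 finished on M0
cycle 27: I6→R2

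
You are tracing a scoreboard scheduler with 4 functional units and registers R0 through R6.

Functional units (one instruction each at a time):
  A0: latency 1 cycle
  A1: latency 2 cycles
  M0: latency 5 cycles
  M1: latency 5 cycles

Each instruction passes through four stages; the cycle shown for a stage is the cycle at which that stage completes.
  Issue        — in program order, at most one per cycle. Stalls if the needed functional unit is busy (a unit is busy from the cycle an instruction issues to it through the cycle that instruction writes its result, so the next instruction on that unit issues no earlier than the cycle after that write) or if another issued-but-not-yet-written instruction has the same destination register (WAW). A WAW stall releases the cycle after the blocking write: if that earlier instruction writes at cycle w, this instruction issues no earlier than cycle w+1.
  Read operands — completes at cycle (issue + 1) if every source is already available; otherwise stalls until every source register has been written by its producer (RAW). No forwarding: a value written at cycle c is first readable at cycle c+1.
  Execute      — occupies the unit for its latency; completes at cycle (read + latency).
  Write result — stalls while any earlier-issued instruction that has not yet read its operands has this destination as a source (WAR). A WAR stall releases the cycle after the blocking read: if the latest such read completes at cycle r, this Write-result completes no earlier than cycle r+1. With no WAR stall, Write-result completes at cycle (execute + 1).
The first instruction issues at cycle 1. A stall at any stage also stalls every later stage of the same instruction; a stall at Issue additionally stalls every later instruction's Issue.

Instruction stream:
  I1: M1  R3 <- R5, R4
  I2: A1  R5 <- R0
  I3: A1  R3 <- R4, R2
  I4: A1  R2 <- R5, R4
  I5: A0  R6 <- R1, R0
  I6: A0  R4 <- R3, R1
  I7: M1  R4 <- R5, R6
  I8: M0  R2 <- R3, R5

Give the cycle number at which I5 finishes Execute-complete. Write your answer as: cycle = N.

1) issue 1, read 2, done 7, write 8
2) issue 2, read 3, done 5, write 6
3) issue 9, read 10, done 12, write 13  <WAW R3: wait I1 write@8>
4) issue 14, read 15, done 17, write 18  <struct: A1 busy until I3 writes@13>
5) issue 15, read 16, done 17, write 18
6) issue 19, read 20, done 21, write 22  <struct: A0 busy until I5 writes@18>
7) issue 23, read 24, done 29, write 30  <WAW R4: wait I6 write@22>
8) issue 24, read 25, done 30, write 31

cycle = 17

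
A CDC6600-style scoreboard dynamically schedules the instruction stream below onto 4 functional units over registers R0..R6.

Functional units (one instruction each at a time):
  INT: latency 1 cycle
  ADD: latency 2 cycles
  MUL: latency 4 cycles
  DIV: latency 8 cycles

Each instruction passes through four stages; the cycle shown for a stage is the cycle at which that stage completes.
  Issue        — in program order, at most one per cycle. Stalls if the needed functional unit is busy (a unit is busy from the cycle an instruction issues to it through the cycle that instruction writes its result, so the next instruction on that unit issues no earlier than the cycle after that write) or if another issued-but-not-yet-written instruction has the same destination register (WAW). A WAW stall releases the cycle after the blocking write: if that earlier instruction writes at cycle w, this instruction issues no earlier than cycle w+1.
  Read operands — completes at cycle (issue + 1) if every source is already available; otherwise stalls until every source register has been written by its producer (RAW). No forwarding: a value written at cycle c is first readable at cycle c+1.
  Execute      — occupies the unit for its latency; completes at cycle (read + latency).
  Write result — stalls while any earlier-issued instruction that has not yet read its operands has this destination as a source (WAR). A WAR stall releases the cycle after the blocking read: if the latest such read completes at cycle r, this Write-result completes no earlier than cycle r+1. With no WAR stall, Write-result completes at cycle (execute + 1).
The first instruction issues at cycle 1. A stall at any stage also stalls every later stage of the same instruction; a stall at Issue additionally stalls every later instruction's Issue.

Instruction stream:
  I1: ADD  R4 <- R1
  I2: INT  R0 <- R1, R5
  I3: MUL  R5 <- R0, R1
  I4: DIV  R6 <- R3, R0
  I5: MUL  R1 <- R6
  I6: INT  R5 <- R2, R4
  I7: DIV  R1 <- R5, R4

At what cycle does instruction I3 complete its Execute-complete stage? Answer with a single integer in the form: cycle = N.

cycle = 10

[1] I1 issues→ADD
[2] I1 reads, I2 issues→INT
[3] I2 reads, I3 issues→MUL
[4] I1 exec-done, I2 exec-done, I4 issues→DIV
[5] I1 writes R4, I2 writes R0
[6] I3 reads, I4 reads
[10] I3 exec-done
[11] I3 writes R5
[12] I5 issues→MUL
[13] I6 issues→INT
[14] I4 exec-done, I6 reads
[15] I4 writes R6, I6 exec-done
[16] I5 reads, I6 writes R5
[20] I5 exec-done
[21] I5 writes R1
[22] I7 issues→DIV
[23] I7 reads
[31] I7 exec-done
[32] I7 writes R1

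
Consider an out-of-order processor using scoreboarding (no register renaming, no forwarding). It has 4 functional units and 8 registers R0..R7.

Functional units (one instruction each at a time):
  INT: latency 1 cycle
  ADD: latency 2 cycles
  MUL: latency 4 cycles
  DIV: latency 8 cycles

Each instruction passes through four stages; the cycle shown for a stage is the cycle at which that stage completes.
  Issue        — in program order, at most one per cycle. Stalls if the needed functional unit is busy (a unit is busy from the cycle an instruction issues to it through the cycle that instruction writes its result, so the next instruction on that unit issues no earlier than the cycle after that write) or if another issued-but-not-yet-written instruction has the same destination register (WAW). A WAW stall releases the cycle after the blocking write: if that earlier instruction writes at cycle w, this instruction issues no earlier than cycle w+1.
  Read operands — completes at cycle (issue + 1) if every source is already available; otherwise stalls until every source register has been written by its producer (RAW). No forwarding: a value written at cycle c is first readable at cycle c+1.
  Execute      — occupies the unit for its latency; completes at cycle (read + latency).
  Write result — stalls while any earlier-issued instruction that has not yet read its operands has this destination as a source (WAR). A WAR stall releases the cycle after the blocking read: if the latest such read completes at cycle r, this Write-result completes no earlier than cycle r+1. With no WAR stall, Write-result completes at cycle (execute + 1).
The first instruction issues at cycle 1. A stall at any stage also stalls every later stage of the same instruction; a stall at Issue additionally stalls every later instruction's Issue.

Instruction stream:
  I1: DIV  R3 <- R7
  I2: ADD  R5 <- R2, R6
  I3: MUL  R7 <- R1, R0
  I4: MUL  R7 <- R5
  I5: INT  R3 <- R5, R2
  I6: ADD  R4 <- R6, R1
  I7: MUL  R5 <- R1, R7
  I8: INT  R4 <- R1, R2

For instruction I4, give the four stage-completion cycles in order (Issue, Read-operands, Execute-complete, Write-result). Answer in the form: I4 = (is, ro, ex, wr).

[1] I1→DIV
[2] I1 RO, I2→ADD
[3] I2 RO, I3→MUL
[4] I3 RO
[5] I2 EX
[6] I2 WR R5
[8] I3 EX
[9] I3 WR R7
[10] I1 EX, I4→MUL
[11] I1 WR R3, I4 RO
[12] I5→INT
[13] I5 RO, I6→ADD
[14] I5 EX, I6 RO
[15] I4 EX, I5 WR R3
[16] I4 WR R7, I6 EX
[17] I6 WR R4, I7→MUL
[18] I7 RO, I8→INT
[19] I8 RO
[20] I8 EX
[21] I8 WR R4
[22] I7 EX
[23] I7 WR R5

I4 = (10, 11, 15, 16)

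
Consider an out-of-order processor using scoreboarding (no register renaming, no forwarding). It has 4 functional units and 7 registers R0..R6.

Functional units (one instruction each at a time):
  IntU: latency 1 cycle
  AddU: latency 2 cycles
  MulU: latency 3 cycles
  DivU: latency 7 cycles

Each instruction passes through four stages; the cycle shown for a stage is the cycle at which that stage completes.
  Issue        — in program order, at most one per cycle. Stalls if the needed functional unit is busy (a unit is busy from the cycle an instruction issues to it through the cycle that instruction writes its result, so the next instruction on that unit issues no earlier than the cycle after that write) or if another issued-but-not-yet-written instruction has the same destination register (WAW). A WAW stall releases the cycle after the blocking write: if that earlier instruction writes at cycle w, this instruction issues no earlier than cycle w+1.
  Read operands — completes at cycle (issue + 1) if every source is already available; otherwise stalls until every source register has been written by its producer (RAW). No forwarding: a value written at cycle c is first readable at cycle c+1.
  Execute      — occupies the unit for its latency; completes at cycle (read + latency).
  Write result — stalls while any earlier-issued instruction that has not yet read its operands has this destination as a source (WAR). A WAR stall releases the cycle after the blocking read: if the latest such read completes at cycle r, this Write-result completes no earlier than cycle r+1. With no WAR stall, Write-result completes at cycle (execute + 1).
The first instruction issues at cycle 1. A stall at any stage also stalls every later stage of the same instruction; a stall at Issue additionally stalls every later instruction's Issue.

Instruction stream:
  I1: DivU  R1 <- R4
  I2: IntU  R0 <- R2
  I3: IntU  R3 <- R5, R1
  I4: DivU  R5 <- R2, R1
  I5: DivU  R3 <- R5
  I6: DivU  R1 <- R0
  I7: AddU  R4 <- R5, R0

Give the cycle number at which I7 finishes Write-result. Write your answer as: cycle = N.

1) issue 1, read 2, done 9, write 10
2) issue 2, read 3, done 4, write 5
3) issue 6, read 11, done 12, write 13  <struct: IntU busy until I2 writes@5 / RAW R1: wait I1 write@10>
4) issue 11, read 12, done 19, write 20  <struct: DivU busy until I1 writes@10>
5) issue 21, read 22, done 29, write 30  <struct: DivU busy until I4 writes@20>
6) issue 31, read 32, done 39, write 40  <struct: DivU busy until I5 writes@30>
7) issue 32, read 33, done 35, write 36

cycle = 36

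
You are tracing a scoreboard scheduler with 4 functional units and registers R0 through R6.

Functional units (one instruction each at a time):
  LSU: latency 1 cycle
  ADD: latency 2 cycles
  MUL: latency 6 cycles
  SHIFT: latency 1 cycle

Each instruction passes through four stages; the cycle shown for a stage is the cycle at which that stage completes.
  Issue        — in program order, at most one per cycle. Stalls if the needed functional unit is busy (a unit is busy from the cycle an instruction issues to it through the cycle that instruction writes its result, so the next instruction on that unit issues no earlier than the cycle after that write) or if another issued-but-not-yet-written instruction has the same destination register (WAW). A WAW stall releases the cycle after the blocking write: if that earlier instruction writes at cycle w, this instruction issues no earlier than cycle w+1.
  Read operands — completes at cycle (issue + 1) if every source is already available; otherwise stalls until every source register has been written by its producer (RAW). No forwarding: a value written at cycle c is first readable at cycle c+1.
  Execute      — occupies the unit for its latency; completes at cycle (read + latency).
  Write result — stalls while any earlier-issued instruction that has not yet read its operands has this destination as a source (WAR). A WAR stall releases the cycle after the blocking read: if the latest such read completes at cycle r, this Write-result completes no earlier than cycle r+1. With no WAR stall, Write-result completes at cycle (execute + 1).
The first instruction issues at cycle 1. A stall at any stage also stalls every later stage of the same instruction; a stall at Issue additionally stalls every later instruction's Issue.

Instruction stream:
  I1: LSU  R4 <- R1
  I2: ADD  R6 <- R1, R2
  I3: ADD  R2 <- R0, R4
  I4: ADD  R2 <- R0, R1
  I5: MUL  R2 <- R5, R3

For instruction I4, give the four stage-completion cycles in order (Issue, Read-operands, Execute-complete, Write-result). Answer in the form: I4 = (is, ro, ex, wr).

I4 = (12, 13, 15, 16)

I1: IS=1 RO=2 EX=3 WR=4
I2: IS=2 RO=3 EX=5 WR=6
I3: IS=7 RO=8 EX=10 WR=11  [struct: ADD busy until I2 writes@6]
I4: IS=12 RO=13 EX=15 WR=16  [struct: ADD busy until I3 writes@11]
I5: IS=17 RO=18 EX=24 WR=25  [WAW R2: wait I4 write@16]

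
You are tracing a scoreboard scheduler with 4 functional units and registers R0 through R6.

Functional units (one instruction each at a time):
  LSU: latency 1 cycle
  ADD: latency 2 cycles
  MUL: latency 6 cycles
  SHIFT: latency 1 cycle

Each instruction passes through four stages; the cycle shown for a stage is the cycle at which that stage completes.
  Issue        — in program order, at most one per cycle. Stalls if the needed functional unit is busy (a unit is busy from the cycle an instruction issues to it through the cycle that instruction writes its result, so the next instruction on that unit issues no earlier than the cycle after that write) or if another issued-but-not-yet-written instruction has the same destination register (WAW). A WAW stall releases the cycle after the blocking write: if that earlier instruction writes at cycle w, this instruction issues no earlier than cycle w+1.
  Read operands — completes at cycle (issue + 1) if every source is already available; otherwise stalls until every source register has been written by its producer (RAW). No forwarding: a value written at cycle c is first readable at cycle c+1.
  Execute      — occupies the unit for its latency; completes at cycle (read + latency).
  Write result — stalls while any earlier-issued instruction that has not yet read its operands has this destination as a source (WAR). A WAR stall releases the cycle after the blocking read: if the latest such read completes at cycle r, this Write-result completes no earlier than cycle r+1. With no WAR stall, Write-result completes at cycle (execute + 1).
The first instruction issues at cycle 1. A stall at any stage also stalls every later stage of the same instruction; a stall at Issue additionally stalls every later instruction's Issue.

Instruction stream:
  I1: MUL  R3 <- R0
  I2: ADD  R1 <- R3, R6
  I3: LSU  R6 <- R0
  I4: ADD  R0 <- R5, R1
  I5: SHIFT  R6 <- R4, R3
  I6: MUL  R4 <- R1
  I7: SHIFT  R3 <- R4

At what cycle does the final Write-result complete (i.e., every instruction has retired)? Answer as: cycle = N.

[I1] 1/2/8/9
[I2] 2/10/12/13  (RAW R3: wait I1 write@9)
[I3] 3/4/5/11  (WAR R6: wait I2 read@10)
[I4] 14/15/17/18  (struct: ADD busy until I2 writes@13)
[I5] 15/16/17/18
[I6] 16/17/23/24
[I7] 19/25/26/27  (struct: SHIFT busy until I5 writes@18; RAW R4: wait I6 write@24)

cycle = 27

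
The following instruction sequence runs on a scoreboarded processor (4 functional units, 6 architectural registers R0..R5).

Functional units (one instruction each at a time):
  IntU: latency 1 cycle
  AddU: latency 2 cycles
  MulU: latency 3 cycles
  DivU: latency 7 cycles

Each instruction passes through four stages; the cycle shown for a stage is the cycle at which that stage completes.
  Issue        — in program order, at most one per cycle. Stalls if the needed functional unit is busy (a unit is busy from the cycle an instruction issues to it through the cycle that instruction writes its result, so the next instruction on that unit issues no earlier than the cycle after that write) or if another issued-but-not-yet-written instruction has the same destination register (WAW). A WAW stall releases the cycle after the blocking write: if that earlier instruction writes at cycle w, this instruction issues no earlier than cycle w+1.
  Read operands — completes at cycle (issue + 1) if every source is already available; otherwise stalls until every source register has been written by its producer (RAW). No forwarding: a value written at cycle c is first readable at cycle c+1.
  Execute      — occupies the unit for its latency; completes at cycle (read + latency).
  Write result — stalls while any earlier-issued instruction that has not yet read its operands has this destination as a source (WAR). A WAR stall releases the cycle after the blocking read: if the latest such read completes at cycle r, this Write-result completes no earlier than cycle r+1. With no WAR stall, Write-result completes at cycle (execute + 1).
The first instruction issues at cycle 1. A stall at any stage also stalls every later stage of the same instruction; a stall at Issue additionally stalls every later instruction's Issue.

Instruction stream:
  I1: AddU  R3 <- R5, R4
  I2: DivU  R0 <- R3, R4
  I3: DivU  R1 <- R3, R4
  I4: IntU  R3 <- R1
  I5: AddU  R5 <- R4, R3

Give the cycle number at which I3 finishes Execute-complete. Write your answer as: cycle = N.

c1: I1 dispatched to AddU
c2: I1 operands ready · I2 dispatched to DivU
c4: I1 complete
c5: R3←I1
c6: I2 operands ready
c13: I2 complete
c14: R0←I2
c15: I3 dispatched to DivU
c16: I3 operands ready · I4 dispatched to IntU
c17: I5 dispatched to AddU
c23: I3 complete
c24: R1←I3
c25: I4 operands ready
c26: I4 complete
c27: R3←I4
c28: I5 operands ready
c30: I5 complete
c31: R5←I5

cycle = 23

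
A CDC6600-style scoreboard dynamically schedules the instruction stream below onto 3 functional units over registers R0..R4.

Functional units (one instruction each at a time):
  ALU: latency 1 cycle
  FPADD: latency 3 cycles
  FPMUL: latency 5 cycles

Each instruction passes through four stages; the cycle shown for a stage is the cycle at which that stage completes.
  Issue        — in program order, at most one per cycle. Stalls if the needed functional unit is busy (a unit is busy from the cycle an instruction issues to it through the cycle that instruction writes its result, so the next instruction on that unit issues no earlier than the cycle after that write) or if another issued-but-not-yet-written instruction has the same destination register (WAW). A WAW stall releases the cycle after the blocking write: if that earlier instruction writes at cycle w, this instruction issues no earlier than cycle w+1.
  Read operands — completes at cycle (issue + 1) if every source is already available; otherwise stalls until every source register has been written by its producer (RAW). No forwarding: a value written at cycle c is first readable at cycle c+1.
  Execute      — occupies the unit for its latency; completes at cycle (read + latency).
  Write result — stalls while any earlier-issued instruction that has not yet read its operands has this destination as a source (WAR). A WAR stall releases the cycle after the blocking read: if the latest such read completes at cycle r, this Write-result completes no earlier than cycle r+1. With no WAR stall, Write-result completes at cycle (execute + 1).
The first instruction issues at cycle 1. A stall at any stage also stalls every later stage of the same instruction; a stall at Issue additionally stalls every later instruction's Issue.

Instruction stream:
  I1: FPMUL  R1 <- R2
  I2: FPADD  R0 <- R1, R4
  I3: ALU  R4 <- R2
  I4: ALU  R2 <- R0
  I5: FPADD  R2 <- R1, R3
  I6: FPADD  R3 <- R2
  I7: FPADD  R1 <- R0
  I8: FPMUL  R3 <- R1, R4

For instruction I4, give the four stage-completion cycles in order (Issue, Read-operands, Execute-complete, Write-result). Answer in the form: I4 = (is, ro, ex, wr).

I4 = (11, 14, 15, 16)

1) issue 1, read 2, done 7, write 8
2) issue 2, read 9, done 12, write 13  <RAW R1: wait I1 write@8>
3) issue 3, read 4, done 5, write 10  <WAR R4: wait I2 read@9>
4) issue 11, read 14, done 15, write 16  <struct: ALU busy until I3 writes@10 / RAW R0: wait I2 write@13>
5) issue 17, read 18, done 21, write 22  <WAW R2: wait I4 write@16>
6) issue 23, read 24, done 27, write 28  <struct: FPADD busy until I5 writes@22>
7) issue 29, read 30, done 33, write 34  <struct: FPADD busy until I6 writes@28>
8) issue 30, read 35, done 40, write 41  <RAW R1: wait I7 write@34>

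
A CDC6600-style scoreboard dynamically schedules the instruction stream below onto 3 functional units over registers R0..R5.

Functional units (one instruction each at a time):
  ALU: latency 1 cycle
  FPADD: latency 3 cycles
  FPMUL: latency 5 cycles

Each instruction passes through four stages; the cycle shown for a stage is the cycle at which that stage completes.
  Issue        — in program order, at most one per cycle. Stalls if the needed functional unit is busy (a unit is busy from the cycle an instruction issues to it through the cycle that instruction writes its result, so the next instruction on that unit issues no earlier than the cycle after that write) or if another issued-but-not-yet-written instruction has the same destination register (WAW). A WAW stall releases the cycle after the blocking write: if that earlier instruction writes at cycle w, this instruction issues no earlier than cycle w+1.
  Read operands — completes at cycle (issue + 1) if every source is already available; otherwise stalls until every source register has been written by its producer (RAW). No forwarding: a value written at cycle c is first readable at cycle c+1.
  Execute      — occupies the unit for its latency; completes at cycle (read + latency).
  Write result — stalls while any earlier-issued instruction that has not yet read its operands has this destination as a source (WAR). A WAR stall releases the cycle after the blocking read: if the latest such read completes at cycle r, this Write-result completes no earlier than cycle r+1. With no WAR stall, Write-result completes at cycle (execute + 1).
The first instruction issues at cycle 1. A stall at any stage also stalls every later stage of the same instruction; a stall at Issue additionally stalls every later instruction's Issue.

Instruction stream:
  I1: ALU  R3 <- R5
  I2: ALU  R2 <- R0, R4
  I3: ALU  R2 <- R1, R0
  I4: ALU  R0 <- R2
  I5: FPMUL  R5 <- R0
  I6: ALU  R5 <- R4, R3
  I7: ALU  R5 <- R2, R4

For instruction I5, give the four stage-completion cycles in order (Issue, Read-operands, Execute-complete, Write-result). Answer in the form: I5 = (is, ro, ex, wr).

t=1  I1→ALU
t=2  I1 RO
t=3  I1 EX
t=4  I1 WR R3
t=5  I2→ALU
t=6  I2 RO
t=7  I2 EX
t=8  I2 WR R2
t=9  I3→ALU
t=10  I3 RO
t=11  I3 EX
t=12  I3 WR R2
t=13  I4→ALU
t=14  I4 RO | I5→FPMUL
t=15  I4 EX
t=16  I4 WR R0
t=17  I5 RO
t=22  I5 EX
t=23  I5 WR R5
t=24  I6→ALU
t=25  I6 RO
t=26  I6 EX
t=27  I6 WR R5
t=28  I7→ALU
t=29  I7 RO
t=30  I7 EX
t=31  I7 WR R5

I5 = (14, 17, 22, 23)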